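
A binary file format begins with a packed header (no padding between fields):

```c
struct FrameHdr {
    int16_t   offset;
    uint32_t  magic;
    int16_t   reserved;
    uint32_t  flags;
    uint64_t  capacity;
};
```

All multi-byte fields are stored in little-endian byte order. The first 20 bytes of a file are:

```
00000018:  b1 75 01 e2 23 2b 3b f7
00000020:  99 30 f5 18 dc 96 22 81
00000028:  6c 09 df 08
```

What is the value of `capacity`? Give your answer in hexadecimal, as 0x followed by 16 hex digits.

0x08DF096C812296DC

`capacity` follows `offset` (2 B), `magic` (4 B), `reserved` (2 B), `flags` (4 B), so it starts at offset 2 + 4 + 2 + 4 = 12 and occupies 8 bytes.
Bytes at offsets 12..19: DC 96 22 81 6C 09 DF 08.
In little-endian order the low byte comes first in memory.
Reassemble most-significant byte first: 08 DF 09 6C 81 22 96 DC → 0x08DF096C812296DC.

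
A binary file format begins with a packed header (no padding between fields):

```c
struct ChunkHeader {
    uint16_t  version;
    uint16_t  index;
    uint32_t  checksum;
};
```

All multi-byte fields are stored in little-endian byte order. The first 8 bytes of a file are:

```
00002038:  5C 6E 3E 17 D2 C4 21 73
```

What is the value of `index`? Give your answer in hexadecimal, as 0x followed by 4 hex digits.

0x173E

`index` follows `version` (2 bytes), so it starts at byte offset 2 and occupies 2 bytes.
Bytes at offsets 2..3: 3E 17.
In little-endian order the low byte comes first in memory.
Reassemble most-significant byte first: 17 3E → 0x173E.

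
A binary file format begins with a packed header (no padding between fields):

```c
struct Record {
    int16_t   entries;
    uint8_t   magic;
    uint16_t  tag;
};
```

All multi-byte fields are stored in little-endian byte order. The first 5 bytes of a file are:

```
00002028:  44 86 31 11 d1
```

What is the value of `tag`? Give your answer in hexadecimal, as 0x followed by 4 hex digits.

0xD111

`tag` follows `entries` (2 B), `magic` (1 B), so it starts at offset 2 + 1 = 3 and occupies 2 bytes.
Bytes at offsets 3..4: 11 D1.
Little-endian: lowest address holds the least-significant byte.
Reassemble most-significant byte first: D1 11 → 0xD111.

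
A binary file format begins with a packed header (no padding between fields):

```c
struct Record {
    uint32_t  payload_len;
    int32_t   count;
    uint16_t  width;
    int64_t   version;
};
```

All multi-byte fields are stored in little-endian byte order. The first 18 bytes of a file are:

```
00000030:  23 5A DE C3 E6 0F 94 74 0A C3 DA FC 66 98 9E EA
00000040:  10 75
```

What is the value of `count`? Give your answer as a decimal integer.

`count` follows `payload_len` (4 bytes), so it starts at byte offset 4 and occupies 4 bytes.
Bytes at offsets 4..7: E6 0F 94 74.
Little-endian stores the least-significant byte at the lowest address.
Reassemble most-significant byte first: 74 94 0F E6 → 0x74940FE6.
0x74940FE6 = 1955860454.

1955860454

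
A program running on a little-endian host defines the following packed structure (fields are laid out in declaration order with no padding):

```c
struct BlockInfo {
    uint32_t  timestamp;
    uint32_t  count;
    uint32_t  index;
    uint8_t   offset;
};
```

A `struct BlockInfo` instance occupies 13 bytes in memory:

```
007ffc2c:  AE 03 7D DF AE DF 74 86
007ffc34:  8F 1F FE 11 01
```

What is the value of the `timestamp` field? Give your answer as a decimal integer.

3749512110

`timestamp` is the first field, at byte offset 0, occupying 4 bytes.
Bytes at offsets 0..3: AE 03 7D DF.
Little-endian: lowest address holds the least-significant byte.
Reassemble most-significant byte first: DF 7D 03 AE → 0xDF7D03AE.
0xDF7D03AE = 3749512110.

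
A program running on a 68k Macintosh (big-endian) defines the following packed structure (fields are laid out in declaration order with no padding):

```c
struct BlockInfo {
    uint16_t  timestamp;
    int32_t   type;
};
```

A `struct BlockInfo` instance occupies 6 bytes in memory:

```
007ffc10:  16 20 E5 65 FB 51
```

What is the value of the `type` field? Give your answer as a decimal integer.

`type` follows `timestamp` (2 bytes), so it starts at byte offset 2 and occupies 4 bytes.
Bytes at offsets 2..5: E5 65 FB 51.
In big-endian order the high byte comes first in memory.
The bytes are already most-significant first: 0xE565FB51.
Top bit is set, so as a signed 32-bit value this is 0xE565FB51 − 2^32 = -446301359.

-446301359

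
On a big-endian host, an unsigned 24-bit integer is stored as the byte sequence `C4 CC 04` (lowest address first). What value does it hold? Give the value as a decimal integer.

12897284

Big-endian stores the most-significant byte at the lowest address.
The bytes are already most-significant first: 0xC4CC04.
0xC4CC04 = 12897284.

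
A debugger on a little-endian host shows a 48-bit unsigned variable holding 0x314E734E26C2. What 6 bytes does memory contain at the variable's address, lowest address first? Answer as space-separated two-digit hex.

C2 26 4E 73 4E 31

Split into bytes (most-significant first): 31 4E 73 4E 26 C2.
In little-endian order the low byte comes first in memory.
So at ascending addresses the bytes are C2 26 4E 73 4E 31.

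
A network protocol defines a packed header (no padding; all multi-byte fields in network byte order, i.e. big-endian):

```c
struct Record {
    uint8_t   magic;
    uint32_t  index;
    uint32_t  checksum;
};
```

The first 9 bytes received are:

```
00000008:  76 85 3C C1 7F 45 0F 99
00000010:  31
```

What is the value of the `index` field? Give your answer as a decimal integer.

`index` follows `magic` (1 byte), so it starts at byte offset 1 and occupies 4 bytes.
Bytes at offsets 1..4: 85 3C C1 7F.
Big-endian: lowest address holds the most-significant byte.
The bytes are already most-significant first: 0x853CC17F.
0x853CC17F = 2235351423.

2235351423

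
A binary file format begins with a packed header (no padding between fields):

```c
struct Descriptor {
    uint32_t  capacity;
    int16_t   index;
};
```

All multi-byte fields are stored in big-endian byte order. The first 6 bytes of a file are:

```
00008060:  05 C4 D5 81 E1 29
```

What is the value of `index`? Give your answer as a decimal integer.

`index` follows `capacity` (4 bytes), so it starts at byte offset 4 and occupies 2 bytes.
Bytes at offsets 4..5: E1 29.
Big-endian stores the most-significant byte at the lowest address.
The bytes are already most-significant first: 0xE129.
Top bit is set, so as a signed 16-bit value this is 0xE129 − 2^16 = -7895.

-7895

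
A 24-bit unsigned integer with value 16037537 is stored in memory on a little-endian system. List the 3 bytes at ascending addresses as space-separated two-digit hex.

A1 B6 F4

16037537 in hexadecimal, padded to 24 bits, is 0xF4B6A1.
Split into bytes (most-significant first): F4 B6 A1.
In little-endian order the low byte comes first in memory.
So at ascending addresses the bytes are A1 B6 F4.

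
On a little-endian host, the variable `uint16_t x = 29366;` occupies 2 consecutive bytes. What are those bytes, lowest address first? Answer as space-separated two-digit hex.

B6 72

29366 in hexadecimal, padded to 16 bits, is 0x72B6.
Split into bytes (most-significant first): 72 B6.
Little-endian stores the least-significant byte at the lowest address.
So at ascending addresses the bytes are B6 72.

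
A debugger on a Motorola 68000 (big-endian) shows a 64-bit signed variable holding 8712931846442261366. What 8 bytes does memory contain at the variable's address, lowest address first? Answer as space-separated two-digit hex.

78 EA 8D 59 EB 61 1B 76

8712931846442261366 in hexadecimal, padded to 64 bits, is 0x78EA8D59EB611B76.
Split into bytes (most-significant first): 78 EA 8D 59 EB 61 1B 76.
Big-endian stores the most-significant byte at the lowest address.
So the memory order matches the most-significant-first order: 78 EA 8D 59 EB 61 1B 76.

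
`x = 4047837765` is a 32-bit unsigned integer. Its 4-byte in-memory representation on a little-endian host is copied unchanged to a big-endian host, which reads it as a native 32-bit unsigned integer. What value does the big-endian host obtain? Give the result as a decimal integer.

4047837765 in 32-bit hexadecimal is 0xF1451A45.
Stored little-endian, the bytes at ascending addresses are 45 1A 45 F1.
Read back as big-endian, the last byte is least significant, giving 0x451A45F1.
0x451A45F1 = 1159349745.

1159349745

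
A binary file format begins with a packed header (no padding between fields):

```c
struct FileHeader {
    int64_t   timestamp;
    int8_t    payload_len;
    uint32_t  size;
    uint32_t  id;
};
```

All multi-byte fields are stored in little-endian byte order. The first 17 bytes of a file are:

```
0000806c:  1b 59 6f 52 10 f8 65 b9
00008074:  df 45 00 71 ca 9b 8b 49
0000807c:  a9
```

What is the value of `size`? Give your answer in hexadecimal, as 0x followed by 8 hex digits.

0xCA710045

`size` follows `timestamp` (8 B), `payload_len` (1 B), so it starts at offset 8 + 1 = 9 and occupies 4 bytes.
Bytes at offsets 9..12: 45 00 71 CA.
Little-endian stores the least-significant byte at the lowest address.
Reassemble most-significant byte first: CA 71 00 45 → 0xCA710045.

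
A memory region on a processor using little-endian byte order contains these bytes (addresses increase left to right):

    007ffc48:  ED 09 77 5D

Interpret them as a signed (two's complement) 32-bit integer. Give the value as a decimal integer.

Little-endian stores the least-significant byte at the lowest address.
Reassemble most-significant byte first: 5D 77 09 ED → 0x5D7709ED.
0x5D7709ED = 1568082413.

1568082413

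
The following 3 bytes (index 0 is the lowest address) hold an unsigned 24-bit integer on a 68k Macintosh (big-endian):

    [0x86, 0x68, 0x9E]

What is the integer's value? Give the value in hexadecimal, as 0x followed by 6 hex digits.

In big-endian order the high byte comes first in memory.
The bytes are already most-significant first: 0x86689E.

0x86689E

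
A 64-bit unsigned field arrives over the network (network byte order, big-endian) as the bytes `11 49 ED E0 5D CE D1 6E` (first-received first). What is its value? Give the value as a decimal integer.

1245788319846945134

Big-endian: lowest address holds the most-significant byte.
The bytes are already most-significant first: 0x1149EDE05DCED16E.
0x1149EDE05DCED16E = 1245788319846945134.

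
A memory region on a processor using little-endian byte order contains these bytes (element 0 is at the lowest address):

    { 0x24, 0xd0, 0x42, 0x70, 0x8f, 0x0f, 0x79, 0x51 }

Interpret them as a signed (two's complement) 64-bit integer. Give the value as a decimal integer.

5870740697992319012

Little-endian stores the least-significant byte at the lowest address.
Reassemble most-significant byte first: 51 79 0F 8F 70 42 D0 24 → 0x51790F8F7042D024.
0x51790F8F7042D024 = 5870740697992319012.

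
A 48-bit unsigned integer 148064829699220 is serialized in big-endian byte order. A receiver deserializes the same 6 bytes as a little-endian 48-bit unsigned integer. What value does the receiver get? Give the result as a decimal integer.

148064829699220 in 48-bit hexadecimal is 0x86AA0793F494.
Stored big-endian, the bytes at ascending addresses are 86 AA 07 93 F4 94.
Read back as little-endian, the first byte is least significant, giving 0x94F49307AA86.
0x94F49307AA86 = 163778159684230.

163778159684230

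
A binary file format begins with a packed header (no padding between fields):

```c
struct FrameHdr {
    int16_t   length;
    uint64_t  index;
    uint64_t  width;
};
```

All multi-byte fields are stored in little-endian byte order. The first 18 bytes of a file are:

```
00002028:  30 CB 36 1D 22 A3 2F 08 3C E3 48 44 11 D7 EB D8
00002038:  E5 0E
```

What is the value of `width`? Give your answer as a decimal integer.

`width` follows `length` (2 B), `index` (8 B), so it starts at offset 2 + 8 = 10 and occupies 8 bytes.
Bytes at offsets 10..17: 48 44 11 D7 EB D8 E5 0E.
Little-endian stores the least-significant byte at the lowest address.
Reassemble most-significant byte first: 0E E5 D8 EB D7 11 44 48 → 0x0EE5D8EBD7114448.
0x0EE5D8EBD7114448 = 1073502593634878536.

1073502593634878536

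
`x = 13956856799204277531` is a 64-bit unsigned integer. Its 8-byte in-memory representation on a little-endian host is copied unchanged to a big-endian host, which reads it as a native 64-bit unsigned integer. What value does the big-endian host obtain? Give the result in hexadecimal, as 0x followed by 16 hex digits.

13956856799204277531 in 64-bit hexadecimal is 0xC1B0B74FF190FD1B.
Stored little-endian, the bytes at ascending addresses are 1B FD 90 F1 4F B7 B0 C1.
Read back as big-endian, the last byte is least significant, giving 0x1BFD90F14FB7B0C1.

0x1BFD90F14FB7B0C1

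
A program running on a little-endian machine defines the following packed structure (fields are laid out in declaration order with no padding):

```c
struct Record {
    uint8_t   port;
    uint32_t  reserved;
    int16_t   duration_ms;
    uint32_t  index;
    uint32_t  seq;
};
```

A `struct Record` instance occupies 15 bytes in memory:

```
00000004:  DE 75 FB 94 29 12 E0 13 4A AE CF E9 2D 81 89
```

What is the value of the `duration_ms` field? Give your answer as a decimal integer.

`duration_ms` follows `port` (1 B), `reserved` (4 B), so it starts at offset 1 + 4 = 5 and occupies 2 bytes.
Bytes at offsets 5..6: 12 E0.
Little-endian: lowest address holds the least-significant byte.
Reassemble most-significant byte first: E0 12 → 0xE012.
Top bit is set, so as a signed 16-bit value this is 0xE012 − 2^16 = -8174.

-8174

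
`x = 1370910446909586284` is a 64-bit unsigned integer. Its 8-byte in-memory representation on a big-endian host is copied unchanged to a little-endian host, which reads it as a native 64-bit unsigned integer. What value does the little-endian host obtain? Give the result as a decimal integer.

1370910446909586284 in 64-bit hexadecimal is 0x130673C9BEEAFB6C.
Stored big-endian, the bytes at ascending addresses are 13 06 73 C9 BE EA FB 6C.
Read back as little-endian, the first byte is least significant, giving 0x6CFBEABEC9730613.
0x6CFBEABEC9730613 = 7853128480395036179.

7853128480395036179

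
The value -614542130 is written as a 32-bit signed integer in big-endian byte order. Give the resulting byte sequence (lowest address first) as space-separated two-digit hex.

Two's complement of -614542130 in 32 bits: 614542130 = 0x24A12B32; invert → 0xDB5ED4CD; add 1 → 0xDB5ED4CE.
Split into bytes (most-significant first): DB 5E D4 CE.
Big-endian: lowest address holds the most-significant byte.
So the memory order matches the most-significant-first order: DB 5E D4 CE.

DB 5E D4 CE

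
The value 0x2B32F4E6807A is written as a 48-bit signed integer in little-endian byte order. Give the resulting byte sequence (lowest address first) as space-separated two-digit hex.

7A 80 E6 F4 32 2B

Split into bytes (most-significant first): 2B 32 F4 E6 80 7A.
Little-endian: lowest address holds the least-significant byte.
So at ascending addresses the bytes are 7A 80 E6 F4 32 2B.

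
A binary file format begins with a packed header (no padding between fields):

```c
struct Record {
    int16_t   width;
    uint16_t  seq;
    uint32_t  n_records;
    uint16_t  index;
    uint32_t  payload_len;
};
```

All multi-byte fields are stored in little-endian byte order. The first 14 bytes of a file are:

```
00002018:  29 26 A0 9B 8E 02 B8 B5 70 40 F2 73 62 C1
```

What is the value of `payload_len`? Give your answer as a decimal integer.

3244454898

`payload_len` follows `width` (2 B), `seq` (2 B), `n_records` (4 B), `index` (2 B), so it starts at offset 2 + 2 + 4 + 2 = 10 and occupies 4 bytes.
Bytes at offsets 10..13: F2 73 62 C1.
Little-endian stores the least-significant byte at the lowest address.
Reassemble most-significant byte first: C1 62 73 F2 → 0xC16273F2.
0xC16273F2 = 3244454898.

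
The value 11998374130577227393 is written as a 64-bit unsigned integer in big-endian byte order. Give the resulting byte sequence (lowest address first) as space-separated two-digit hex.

11998374130577227393 in hexadecimal, padded to 64 bits, is 0xA682C9B39F4ABE81.
Split into bytes (most-significant first): A6 82 C9 B3 9F 4A BE 81.
In big-endian order the high byte comes first in memory.
So the memory order matches the most-significant-first order: A6 82 C9 B3 9F 4A BE 81.

A6 82 C9 B3 9F 4A BE 81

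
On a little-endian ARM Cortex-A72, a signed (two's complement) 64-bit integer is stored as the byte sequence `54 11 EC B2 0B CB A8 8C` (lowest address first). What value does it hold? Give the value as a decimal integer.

-8311169861205356204

Little-endian stores the least-significant byte at the lowest address.
Reassemble most-significant byte first: 8C A8 CB 0B B2 EC 11 54 → 0x8CA8CB0BB2EC1154.
Top bit is set, so as a signed 64-bit value this is 0x8CA8CB0BB2EC1154 − 2^64 = -8311169861205356204.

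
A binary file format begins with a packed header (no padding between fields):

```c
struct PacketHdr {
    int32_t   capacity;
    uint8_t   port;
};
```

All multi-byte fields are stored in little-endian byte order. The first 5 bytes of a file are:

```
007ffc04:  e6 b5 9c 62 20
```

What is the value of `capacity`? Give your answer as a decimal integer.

1654437350

`capacity` is the first field, at byte offset 0, occupying 4 bytes.
Bytes at offsets 0..3: E6 B5 9C 62.
In little-endian order the low byte comes first in memory.
Reassemble most-significant byte first: 62 9C B5 E6 → 0x629CB5E6.
0x629CB5E6 = 1654437350.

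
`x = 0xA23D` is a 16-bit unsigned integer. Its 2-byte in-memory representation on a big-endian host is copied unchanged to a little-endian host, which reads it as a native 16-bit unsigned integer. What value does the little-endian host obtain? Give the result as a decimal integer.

15778

Stored big-endian, the bytes at ascending addresses are A2 3D.
Read back as little-endian, the first byte is least significant, giving 0x3DA2.
0x3DA2 = 15778.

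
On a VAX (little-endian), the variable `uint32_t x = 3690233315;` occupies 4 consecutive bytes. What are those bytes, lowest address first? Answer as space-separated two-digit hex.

3690233315 in hexadecimal, padded to 32 bits, is 0xDBF47DE3.
Split into bytes (most-significant first): DB F4 7D E3.
Little-endian stores the least-significant byte at the lowest address.
So at ascending addresses the bytes are E3 7D F4 DB.

E3 7D F4 DB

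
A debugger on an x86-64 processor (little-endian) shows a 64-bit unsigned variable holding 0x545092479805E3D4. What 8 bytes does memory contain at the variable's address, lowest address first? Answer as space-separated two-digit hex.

D4 E3 05 98 47 92 50 54

Split into bytes (most-significant first): 54 50 92 47 98 05 E3 D4.
Little-endian: lowest address holds the least-significant byte.
So at ascending addresses the bytes are D4 E3 05 98 47 92 50 54.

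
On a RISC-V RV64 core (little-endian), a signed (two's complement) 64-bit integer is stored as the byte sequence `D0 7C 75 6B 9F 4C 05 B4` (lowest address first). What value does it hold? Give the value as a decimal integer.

Little-endian stores the least-significant byte at the lowest address.
Reassemble most-significant byte first: B4 05 4C 9F 6B 75 7C D0 → 0xB4054C9F6B757CD0.
Top bit is set, so as a signed 64-bit value this is 0xB4054C9F6B757CD0 − 2^64 = -5474885524412597040.

-5474885524412597040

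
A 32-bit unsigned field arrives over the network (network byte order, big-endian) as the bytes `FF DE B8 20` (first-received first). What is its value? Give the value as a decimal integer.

Big-endian stores the most-significant byte at the lowest address.
The bytes are already most-significant first: 0xFFDEB820.
0xFFDEB820 = 4292786208.

4292786208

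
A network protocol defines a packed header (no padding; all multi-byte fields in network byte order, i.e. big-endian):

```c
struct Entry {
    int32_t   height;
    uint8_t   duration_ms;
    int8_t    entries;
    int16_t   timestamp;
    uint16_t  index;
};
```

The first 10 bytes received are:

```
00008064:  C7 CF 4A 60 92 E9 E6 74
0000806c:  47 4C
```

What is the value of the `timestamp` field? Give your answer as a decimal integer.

`timestamp` follows `height` (4 B), `duration_ms` (1 B), `entries` (1 B), so it starts at offset 4 + 1 + 1 = 6 and occupies 2 bytes.
Bytes at offsets 6..7: E6 74.
In big-endian order the high byte comes first in memory.
The bytes are already most-significant first: 0xE674.
Top bit is set, so as a signed 16-bit value this is 0xE674 − 2^16 = -6540.

-6540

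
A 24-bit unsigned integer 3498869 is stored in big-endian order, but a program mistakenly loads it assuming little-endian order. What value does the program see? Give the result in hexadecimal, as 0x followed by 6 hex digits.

0x756335

3498869 in 24-bit hexadecimal is 0x356375.
Stored big-endian, the bytes at ascending addresses are 35 63 75.
Read back as little-endian, the first byte is least significant, giving 0x756335.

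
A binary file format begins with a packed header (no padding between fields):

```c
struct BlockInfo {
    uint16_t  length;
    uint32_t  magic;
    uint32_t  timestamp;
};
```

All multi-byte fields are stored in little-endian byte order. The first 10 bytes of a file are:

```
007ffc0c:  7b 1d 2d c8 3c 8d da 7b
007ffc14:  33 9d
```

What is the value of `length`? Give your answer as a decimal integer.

`length` is the first field, at byte offset 0, occupying 2 bytes.
Bytes at offsets 0..1: 7B 1D.
In little-endian order the low byte comes first in memory.
Reassemble most-significant byte first: 1D 7B → 0x1D7B.
0x1D7B = 7547.

7547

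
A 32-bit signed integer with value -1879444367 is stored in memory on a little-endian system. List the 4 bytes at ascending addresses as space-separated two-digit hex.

Two's complement of -1879444367 in 32 bits: 1879444367 = 0x70060B8F; invert → 0x8FF9F470; add 1 → 0x8FF9F471.
Split into bytes (most-significant first): 8F F9 F4 71.
Little-endian stores the least-significant byte at the lowest address.
So at ascending addresses the bytes are 71 F4 F9 8F.

71 F4 F9 8F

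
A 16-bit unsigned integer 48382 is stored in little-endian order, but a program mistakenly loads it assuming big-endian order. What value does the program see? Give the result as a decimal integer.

48382 in 16-bit hexadecimal is 0xBCFE.
Stored little-endian, the bytes at ascending addresses are FE BC.
Read back as big-endian, the last byte is least significant, giving 0xFEBC.
0xFEBC = 65212.

65212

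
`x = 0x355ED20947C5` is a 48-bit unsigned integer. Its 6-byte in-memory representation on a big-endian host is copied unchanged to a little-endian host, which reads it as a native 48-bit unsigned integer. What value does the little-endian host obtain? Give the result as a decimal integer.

216908898131509

Stored big-endian, the bytes at ascending addresses are 35 5E D2 09 47 C5.
Read back as little-endian, the first byte is least significant, giving 0xC54709D25E35.
0xC54709D25E35 = 216908898131509.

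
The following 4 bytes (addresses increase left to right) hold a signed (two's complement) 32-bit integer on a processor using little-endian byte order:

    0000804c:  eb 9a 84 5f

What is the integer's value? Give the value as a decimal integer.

Little-endian: lowest address holds the least-significant byte.
Reassemble most-significant byte first: 5F 84 9A EB → 0x5F849AEB.
0x5F849AEB = 1602525931.

1602525931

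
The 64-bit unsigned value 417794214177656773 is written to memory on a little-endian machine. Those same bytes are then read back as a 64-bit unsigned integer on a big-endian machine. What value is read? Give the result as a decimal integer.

14253688095094197253

417794214177656773 in 64-bit hexadecimal is 0x05CC4D9FCD45CFC5.
Stored little-endian, the bytes at ascending addresses are C5 CF 45 CD 9F 4D CC 05.
Read back as big-endian, the last byte is least significant, giving 0xC5CF45CD9F4DCC05.
0xC5CF45CD9F4DCC05 = 14253688095094197253.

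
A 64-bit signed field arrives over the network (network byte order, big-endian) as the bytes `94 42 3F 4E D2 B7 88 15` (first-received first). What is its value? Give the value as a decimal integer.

Big-endian stores the most-significant byte at the lowest address.
The bytes are already most-significant first: 0x94423F4ED2B78815.
Top bit is set, so as a signed 64-bit value this is 0x94423F4ED2B78815 − 2^64 = -7763573199858071531.

-7763573199858071531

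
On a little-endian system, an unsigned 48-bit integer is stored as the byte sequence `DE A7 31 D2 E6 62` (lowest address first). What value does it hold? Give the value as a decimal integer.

Little-endian: lowest address holds the least-significant byte.
Reassemble most-significant byte first: 62 E6 D2 31 A7 DE → 0x62E6D231A7DE.
0x62E6D231A7DE = 108743508469726.

108743508469726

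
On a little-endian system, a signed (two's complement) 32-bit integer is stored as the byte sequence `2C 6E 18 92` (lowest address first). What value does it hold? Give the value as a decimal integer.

In little-endian order the low byte comes first in memory.
Reassemble most-significant byte first: 92 18 6E 2C → 0x92186E2C.
Top bit is set, so as a signed 32-bit value this is 0x92186E2C − 2^32 = -1843892692.

-1843892692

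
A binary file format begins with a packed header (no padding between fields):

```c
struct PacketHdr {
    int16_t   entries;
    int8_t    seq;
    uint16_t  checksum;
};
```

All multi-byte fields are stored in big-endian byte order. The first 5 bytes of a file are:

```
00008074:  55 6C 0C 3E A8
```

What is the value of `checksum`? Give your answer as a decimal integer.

16040

`checksum` follows `entries` (2 B), `seq` (1 B), so it starts at offset 2 + 1 = 3 and occupies 2 bytes.
Bytes at offsets 3..4: 3E A8.
In big-endian order the high byte comes first in memory.
The bytes are already most-significant first: 0x3EA8.
0x3EA8 = 16040.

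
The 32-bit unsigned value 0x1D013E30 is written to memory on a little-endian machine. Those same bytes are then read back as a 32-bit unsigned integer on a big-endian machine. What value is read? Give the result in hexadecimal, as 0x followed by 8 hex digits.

0x303E011D

Stored little-endian, the bytes at ascending addresses are 30 3E 01 1D.
Read back as big-endian, the last byte is least significant, giving 0x303E011D.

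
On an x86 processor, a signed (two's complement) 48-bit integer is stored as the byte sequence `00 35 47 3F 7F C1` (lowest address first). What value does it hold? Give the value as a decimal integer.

Little-endian: lowest address holds the least-significant byte.
Reassemble most-significant byte first: C1 7F 3F 47 35 00 → 0xC17F3F473500.
Top bit is set, so as a signed 48-bit value this is 0xC17F3F473500 − 2^48 = -68722710072064.

-68722710072064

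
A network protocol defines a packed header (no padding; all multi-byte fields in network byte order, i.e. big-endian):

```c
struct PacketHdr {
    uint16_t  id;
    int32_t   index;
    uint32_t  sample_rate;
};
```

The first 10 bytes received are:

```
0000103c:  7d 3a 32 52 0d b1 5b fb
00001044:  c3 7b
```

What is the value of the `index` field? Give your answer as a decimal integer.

`index` follows `id` (2 bytes), so it starts at byte offset 2 and occupies 4 bytes.
Bytes at offsets 2..5: 32 52 0D B1.
Big-endian: lowest address holds the most-significant byte.
The bytes are already most-significant first: 0x32520DB1.
0x32520DB1 = 844238257.

844238257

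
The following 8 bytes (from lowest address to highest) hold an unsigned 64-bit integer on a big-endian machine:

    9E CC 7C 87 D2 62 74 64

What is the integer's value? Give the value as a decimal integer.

11442657676033684580

In big-endian order the high byte comes first in memory.
The bytes are already most-significant first: 0x9ECC7C87D2627464.
0x9ECC7C87D2627464 = 11442657676033684580.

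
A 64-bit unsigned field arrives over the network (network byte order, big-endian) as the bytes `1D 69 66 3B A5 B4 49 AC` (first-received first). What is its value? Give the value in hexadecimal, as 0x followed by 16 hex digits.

0x1D69663BA5B449AC

In big-endian order the high byte comes first in memory.
The bytes are already most-significant first: 0x1D69663BA5B449AC.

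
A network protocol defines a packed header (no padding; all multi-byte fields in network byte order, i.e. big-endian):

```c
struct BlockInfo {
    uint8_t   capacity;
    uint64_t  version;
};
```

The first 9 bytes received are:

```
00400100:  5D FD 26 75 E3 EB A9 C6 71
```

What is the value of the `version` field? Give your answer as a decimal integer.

`version` follows `capacity` (1 byte), so it starts at byte offset 1 and occupies 8 bytes.
Bytes at offsets 1..8: FD 26 75 E3 EB A9 C6 71.
Big-endian: lowest address holds the most-significant byte.
The bytes are already most-significant first: 0xFD2675E3EBA9C671.
0xFD2675E3EBA9C671 = 18241396962482570865.

18241396962482570865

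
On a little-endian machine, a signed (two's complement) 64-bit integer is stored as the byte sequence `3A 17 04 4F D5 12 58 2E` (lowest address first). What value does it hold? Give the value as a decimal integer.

3339439831058224954

In little-endian order the low byte comes first in memory.
Reassemble most-significant byte first: 2E 58 12 D5 4F 04 17 3A → 0x2E5812D54F04173A.
0x2E5812D54F04173A = 3339439831058224954.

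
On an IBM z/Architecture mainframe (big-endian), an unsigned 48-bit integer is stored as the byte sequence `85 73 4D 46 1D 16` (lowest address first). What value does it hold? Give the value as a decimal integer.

146730264173846

Big-endian stores the most-significant byte at the lowest address.
The bytes are already most-significant first: 0x85734D461D16.
0x85734D461D16 = 146730264173846.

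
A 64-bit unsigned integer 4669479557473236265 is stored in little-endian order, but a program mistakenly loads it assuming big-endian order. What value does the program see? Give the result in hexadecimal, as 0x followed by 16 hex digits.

4669479557473236265 in 64-bit hexadecimal is 0x40CD52EAE523F529.
Stored little-endian, the bytes at ascending addresses are 29 F5 23 E5 EA 52 CD 40.
Read back as big-endian, the last byte is least significant, giving 0x29F523E5EA52CD40.

0x29F523E5EA52CD40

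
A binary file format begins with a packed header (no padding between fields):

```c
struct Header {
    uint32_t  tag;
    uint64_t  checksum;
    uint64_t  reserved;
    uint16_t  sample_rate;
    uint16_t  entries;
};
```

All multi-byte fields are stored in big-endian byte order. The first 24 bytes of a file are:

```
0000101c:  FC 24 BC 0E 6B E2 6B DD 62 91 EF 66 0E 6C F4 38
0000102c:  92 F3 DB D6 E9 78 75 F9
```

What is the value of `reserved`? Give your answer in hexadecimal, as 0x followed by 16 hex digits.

0x0E6CF43892F3DBD6

`reserved` follows `tag` (4 B), `checksum` (8 B), so it starts at offset 4 + 8 = 12 and occupies 8 bytes.
Bytes at offsets 12..19: 0E 6C F4 38 92 F3 DB D6.
Big-endian: lowest address holds the most-significant byte.
The bytes are already most-significant first: 0x0E6CF43892F3DBD6.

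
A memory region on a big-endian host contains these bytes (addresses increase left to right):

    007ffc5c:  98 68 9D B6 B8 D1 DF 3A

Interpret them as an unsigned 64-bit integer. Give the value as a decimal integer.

Big-endian stores the most-significant byte at the lowest address.
The bytes are already most-significant first: 0x98689DB6B8D1DF3A.
0x98689DB6B8D1DF3A = 10982201099453325114.

10982201099453325114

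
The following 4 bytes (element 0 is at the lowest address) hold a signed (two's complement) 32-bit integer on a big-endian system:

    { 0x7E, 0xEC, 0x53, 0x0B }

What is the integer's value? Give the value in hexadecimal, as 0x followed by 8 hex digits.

0x7EEC530B

In big-endian order the high byte comes first in memory.
The bytes are already most-significant first: 0x7EEC530B.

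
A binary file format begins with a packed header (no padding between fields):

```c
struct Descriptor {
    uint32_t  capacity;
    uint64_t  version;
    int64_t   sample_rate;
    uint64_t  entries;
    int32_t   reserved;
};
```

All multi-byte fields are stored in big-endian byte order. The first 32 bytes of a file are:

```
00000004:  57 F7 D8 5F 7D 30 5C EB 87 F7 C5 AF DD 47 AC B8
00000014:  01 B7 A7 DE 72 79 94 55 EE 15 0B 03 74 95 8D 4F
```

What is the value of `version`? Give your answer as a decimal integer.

`version` follows `capacity` (4 bytes), so it starts at byte offset 4 and occupies 8 bytes.
Bytes at offsets 4..11: 7D 30 5C EB 87 F7 C5 AF.
Big-endian stores the most-significant byte at the lowest address.
The bytes are already most-significant first: 0x7D305CEB87F7C5AF.
0x7D305CEB87F7C5AF = 9020812220291335599.

9020812220291335599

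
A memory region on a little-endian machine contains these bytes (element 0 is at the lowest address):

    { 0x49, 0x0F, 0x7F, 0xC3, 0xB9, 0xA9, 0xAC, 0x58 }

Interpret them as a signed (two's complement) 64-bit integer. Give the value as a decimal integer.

6389668586645819209

In little-endian order the low byte comes first in memory.
Reassemble most-significant byte first: 58 AC A9 B9 C3 7F 0F 49 → 0x58ACA9B9C37F0F49.
0x58ACA9B9C37F0F49 = 6389668586645819209.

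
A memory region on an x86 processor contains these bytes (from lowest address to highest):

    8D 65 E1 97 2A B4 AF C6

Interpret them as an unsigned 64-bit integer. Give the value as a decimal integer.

14316859835463853453

Little-endian: lowest address holds the least-significant byte.
Reassemble most-significant byte first: C6 AF B4 2A 97 E1 65 8D → 0xC6AFB42A97E1658D.
0xC6AFB42A97E1658D = 14316859835463853453.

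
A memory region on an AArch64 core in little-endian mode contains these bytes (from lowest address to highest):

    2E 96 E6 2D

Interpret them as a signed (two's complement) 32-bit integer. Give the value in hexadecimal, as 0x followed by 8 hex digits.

Little-endian: lowest address holds the least-significant byte.
Reassemble most-significant byte first: 2D E6 96 2E → 0x2DE6962E.

0x2DE6962E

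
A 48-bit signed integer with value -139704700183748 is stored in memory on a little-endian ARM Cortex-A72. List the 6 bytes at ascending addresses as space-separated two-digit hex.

3C DB F8 76 F0 80

Two's complement of -139704700183748 in 48 bits: 139704700183748 = 0x7F0F890724C4; invert → 0x80F076F8DB3B; add 1 → 0x80F076F8DB3C.
Split into bytes (most-significant first): 80 F0 76 F8 DB 3C.
Little-endian: lowest address holds the least-significant byte.
So at ascending addresses the bytes are 3C DB F8 76 F0 80.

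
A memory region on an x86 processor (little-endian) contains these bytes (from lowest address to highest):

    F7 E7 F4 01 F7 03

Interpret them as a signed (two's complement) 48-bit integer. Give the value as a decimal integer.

In little-endian order the low byte comes first in memory.
Reassemble most-significant byte first: 03 F7 01 F4 E7 F7 → 0x03F701F4E7F7.
0x03F701F4E7F7 = 4359424632823.

4359424632823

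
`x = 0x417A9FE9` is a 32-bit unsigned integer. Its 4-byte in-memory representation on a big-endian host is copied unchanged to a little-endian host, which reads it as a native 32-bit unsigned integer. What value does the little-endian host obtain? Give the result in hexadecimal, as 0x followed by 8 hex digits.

0xE99F7A41

Stored big-endian, the bytes at ascending addresses are 41 7A 9F E9.
Read back as little-endian, the first byte is least significant, giving 0xE99F7A41.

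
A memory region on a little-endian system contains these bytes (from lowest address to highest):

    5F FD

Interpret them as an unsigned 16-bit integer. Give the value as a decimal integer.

In little-endian order the low byte comes first in memory.
Reassemble most-significant byte first: FD 5F → 0xFD5F.
0xFD5F = 64863.

64863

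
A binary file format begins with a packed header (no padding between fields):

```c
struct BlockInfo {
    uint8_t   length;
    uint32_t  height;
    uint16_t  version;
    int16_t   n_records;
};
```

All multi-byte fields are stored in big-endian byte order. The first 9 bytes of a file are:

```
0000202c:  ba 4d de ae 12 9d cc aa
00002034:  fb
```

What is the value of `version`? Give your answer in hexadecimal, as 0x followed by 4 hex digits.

`version` follows `length` (1 B), `height` (4 B), so it starts at offset 1 + 4 = 5 and occupies 2 bytes.
Bytes at offsets 5..6: 9D CC.
In big-endian order the high byte comes first in memory.
The bytes are already most-significant first: 0x9DCC.

0x9DCC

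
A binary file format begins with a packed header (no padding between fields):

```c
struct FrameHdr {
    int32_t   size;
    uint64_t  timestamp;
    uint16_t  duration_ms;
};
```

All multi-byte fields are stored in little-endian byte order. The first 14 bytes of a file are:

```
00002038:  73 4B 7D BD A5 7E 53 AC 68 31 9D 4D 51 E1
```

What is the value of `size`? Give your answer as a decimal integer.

`size` is the first field, at byte offset 0, occupying 4 bytes.
Bytes at offsets 0..3: 73 4B 7D BD.
Little-endian stores the least-significant byte at the lowest address.
Reassemble most-significant byte first: BD 7D 4B 73 → 0xBD7D4B73.
Top bit is set, so as a signed 32-bit value this is 0xBD7D4B73 − 2^32 = -1115862157.

-1115862157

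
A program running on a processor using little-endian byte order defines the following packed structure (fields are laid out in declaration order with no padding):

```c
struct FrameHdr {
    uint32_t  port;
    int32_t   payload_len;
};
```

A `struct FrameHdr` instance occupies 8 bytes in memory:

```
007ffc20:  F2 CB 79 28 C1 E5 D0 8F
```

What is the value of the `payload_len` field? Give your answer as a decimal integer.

`payload_len` follows `port` (4 bytes), so it starts at byte offset 4 and occupies 4 bytes.
Bytes at offsets 4..7: C1 E5 D0 8F.
In little-endian order the low byte comes first in memory.
Reassemble most-significant byte first: 8F D0 E5 C1 → 0x8FD0E5C1.
Top bit is set, so as a signed 32-bit value this is 0x8FD0E5C1 − 2^32 = -1882135103.

-1882135103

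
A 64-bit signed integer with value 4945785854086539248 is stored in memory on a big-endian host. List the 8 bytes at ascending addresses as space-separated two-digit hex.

44 A2 F6 07 C7 FA E7 F0

4945785854086539248 in hexadecimal, padded to 64 bits, is 0x44A2F607C7FAE7F0.
Split into bytes (most-significant first): 44 A2 F6 07 C7 FA E7 F0.
Big-endian stores the most-significant byte at the lowest address.
So the memory order matches the most-significant-first order: 44 A2 F6 07 C7 FA E7 F0.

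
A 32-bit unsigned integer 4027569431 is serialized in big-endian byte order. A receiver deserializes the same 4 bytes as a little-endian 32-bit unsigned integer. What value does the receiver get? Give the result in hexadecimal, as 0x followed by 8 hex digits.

4027569431 in 32-bit hexadecimal is 0xF00FD517.
Stored big-endian, the bytes at ascending addresses are F0 0F D5 17.
Read back as little-endian, the first byte is least significant, giving 0x17D50FF0.

0x17D50FF0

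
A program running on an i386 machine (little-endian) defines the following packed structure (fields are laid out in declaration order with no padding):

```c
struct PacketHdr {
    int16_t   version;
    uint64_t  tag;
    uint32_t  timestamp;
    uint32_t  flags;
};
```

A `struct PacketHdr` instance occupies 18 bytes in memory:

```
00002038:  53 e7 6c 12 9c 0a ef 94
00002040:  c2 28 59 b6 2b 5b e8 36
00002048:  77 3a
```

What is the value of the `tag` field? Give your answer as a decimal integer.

2937073661395079788

`tag` follows `version` (2 bytes), so it starts at byte offset 2 and occupies 8 bytes.
Bytes at offsets 2..9: 6C 12 9C 0A EF 94 C2 28.
Little-endian stores the least-significant byte at the lowest address.
Reassemble most-significant byte first: 28 C2 94 EF 0A 9C 12 6C → 0x28C294EF0A9C126C.
0x28C294EF0A9C126C = 2937073661395079788.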